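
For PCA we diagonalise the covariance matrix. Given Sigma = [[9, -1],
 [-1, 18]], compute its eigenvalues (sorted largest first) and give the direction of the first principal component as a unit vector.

Step 1 — characteristic polynomial of 2×2 Sigma:
  det(Sigma - λI) = λ² - trace · λ + det = 0.
  trace = 9 + 18 = 27, det = 9·18 - (-1)² = 161.
Step 2 — discriminant:
  Δ = trace² - 4·det = 729 - 644 = 85.
Step 3 — eigenvalues:
  λ = (trace ± √Δ)/2 = (27 ± 9.2195)/2,
  λ_1 = 18.1098,  λ_2 = 8.8902.

Step 4 — unit eigenvector for λ_1: solve (Sigma - λ_1 I)v = 0. First row:
  (9 - 18.1098)·v_x + (-1)·v_y = 0, i.e. (-9.1098)·v_x + (-1)·v_y = 0,
  so v ∝ (b, λ_1 - a) = (-1, 9.1098); multiply by -1 so the first entry is positive: u = (1, -9.1098).
  ||u|| = √((1)² + (-9.1098)²) = √(83.988) ≈ 9.1645,
  v_1 = u/||u|| ≈ (0.1091, -0.994) (||v_1|| = 1).

λ_1 = 18.1098,  λ_2 = 8.8902;  v_1 ≈ (0.1091, -0.994)


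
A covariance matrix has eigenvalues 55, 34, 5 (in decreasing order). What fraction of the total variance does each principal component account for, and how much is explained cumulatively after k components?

Step 1 — total variance = trace(Sigma) = Σ λ_i = 55 + 34 + 5 = 94.

Step 2 — fraction explained by component i = λ_i / Σ λ:
  PC1: 55/94 = 0.5851
  PC2: 34/94 = 0.3617
  PC3: 5/94 = 0.0532

Step 3 — cumulative fraction after k components = (λ_1 + ... + λ_k) / Σ λ:
  k = 1: 55/94 = 0.5851
  k = 2: (55 + 34)/94 = 89/94 = 0.9468
  k = 3: (55 + 34 + 5)/94 = 94/94 = 1

Summary (fraction, with percent):

explained: PC1 0.5851 (58.51%), PC2 0.3617 (36.17%), PC3 0.0532 (5.32%);  cumulative: 0.5851, 0.9468, 1


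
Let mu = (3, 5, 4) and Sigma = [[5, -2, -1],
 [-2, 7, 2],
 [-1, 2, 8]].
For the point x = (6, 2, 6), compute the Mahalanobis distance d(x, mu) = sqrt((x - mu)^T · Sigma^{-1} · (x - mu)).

Step 1 — centre the observation: (x - mu) = (3, -3, 2).

Step 2 — invert Sigma (cofactor / det for 3×3, or solve directly):
  Sigma^{-1} = [[0.2271, 0.0611, 0.0131],
 [0.0611, 0.1703, -0.0349],
 [0.0131, -0.0349, 0.1354]].

Step 3 — form the quadratic (x - mu)^T · Sigma^{-1} · (x - mu):
  Sigma^{-1} · (x - mu) = (0.524, -0.3974, 0.4148).
  (x - mu)^T · [Sigma^{-1} · (x - mu)] = (3)·(0.524) + (-3)·(-0.3974) + (2)·(0.4148) = 3.5939.

Step 4 — take square root: d = √(3.5939) ≈ 1.8958.

d(x, mu) = √(3.5939) ≈ 1.8958


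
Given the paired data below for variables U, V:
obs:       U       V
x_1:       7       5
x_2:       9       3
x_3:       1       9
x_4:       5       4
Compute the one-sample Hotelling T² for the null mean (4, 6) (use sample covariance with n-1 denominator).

Step 1 — sample mean vector:
  mean(U) = (7 + 9 + 1 + 5) / 4 = 22/4 = 5.5
  mean(V) = (5 + 3 + 9 + 4) / 4 = 21/4 = 5.25
  x̄ = (5.5, 5.25),  deviation x̄ - mu_0 = (5.5, 5.25) - (4, 6) = (1.5, -0.75).

Step 2 — sample covariance matrix, S[i,j] = (1/(n-1)) · Σ_k (x_{k,i} - mean_i) · (x_{k,j} - mean_j), divisor n-1 = 3:
  S[U,U] = ((1.5)·(1.5) + (3.5)·(3.5) + (-4.5)·(-4.5) + (-0.5)·(-0.5)) / 3 = 35/3 = 11.6667
  S[U,V] = ((1.5)·(-0.25) + (3.5)·(-2.25) + (-4.5)·(3.75) + (-0.5)·(-1.25)) / 3 = -24.5/3 = -8.1667
  S[V,V] = ((-0.25)·(-0.25) + (-2.25)·(-2.25) + (3.75)·(3.75) + (-1.25)·(-1.25)) / 3 = 20.75/3 = 6.9167
  S = [[11.6667, -8.1667],
 [-8.1667, 6.9167]].

Step 3 — invert S. det(S) = 11.6667·6.9167 - (-8.1667)² = 14.
  S^{-1} = (1/det) · [[d, -b], [-b, a]] = [[0.494, 0.5833],
 [0.5833, 0.8333]].

Step 4 — quadratic form (x̄ - mu_0)^T · S^{-1} · (x̄ - mu_0):
  S^{-1} · (x̄ - mu_0) = (0.3036, 0.25),
  (x̄ - mu_0)^T · [...] = (1.5)·(0.3036) + (-0.75)·(0.25) = 0.2679.

Step 5 — scale by n: T² = 4 · 0.2679 = 1.0714.

T² ≈ 1.0714


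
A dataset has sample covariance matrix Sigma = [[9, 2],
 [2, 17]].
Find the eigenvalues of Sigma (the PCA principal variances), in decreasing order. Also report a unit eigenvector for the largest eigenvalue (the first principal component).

Step 1 — characteristic polynomial of 2×2 Sigma:
  det(Sigma - λI) = λ² - trace · λ + det = 0.
  trace = 9 + 17 = 26, det = 9·17 - (2)² = 149.
Step 2 — discriminant:
  Δ = trace² - 4·det = 676 - 596 = 80.
Step 3 — eigenvalues:
  λ = (trace ± √Δ)/2 = (26 ± 8.9443)/2,
  λ_1 = 17.4721,  λ_2 = 8.5279.

Step 4 — unit eigenvector for λ_1: solve (Sigma - λ_1 I)v = 0. First row:
  (9 - 17.4721)·v_x + (2)·v_y = 0, i.e. (-8.4721)·v_x + (2)·v_y = 0,
  so v ∝ (b, λ_1 - a) = (2, 8.4721) = u.
  ||u|| = √((2)² + (8.4721)²) = √(75.7771) ≈ 8.705,
  v_1 = u/||u|| ≈ (0.2298, 0.9732) (||v_1|| = 1).

λ_1 = 17.4721,  λ_2 = 8.5279;  v_1 ≈ (0.2298, 0.9732)


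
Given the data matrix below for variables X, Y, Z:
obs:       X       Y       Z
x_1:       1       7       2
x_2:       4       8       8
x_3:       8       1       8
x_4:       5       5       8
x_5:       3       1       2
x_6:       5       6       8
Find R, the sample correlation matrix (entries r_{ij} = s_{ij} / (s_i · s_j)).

Step 1 — column means:
  mean(X) = (1 + 4 + 8 + 5 + 3 + 5) / 6 = 26/6 = 4.3333
  mean(Y) = (7 + 8 + 1 + 5 + 1 + 6) / 6 = 28/6 = 4.6667
  mean(Z) = (2 + 8 + 8 + 8 + 2 + 8) / 6 = 36/6 = 6

Step 2 — sample variances and covariances s[i,j] = (1/(n-1)) · Σ_k (x_{k,i} - mean_i) · (x_{k,j} - mean_j), with n-1 = 5:
  s[X,X] = ((-3.3333)·(-3.3333) + (-0.3333)·(-0.3333) + (3.6667)·(3.6667) + (0.6667)·(0.6667) + (-1.3333)·(-1.3333) + (0.6667)·(0.6667)) / 5 = 27.3333/5 = 5.4667
  s[X,Y] = ((-3.3333)·(2.3333) + (-0.3333)·(3.3333) + (3.6667)·(-3.6667) + (0.6667)·(0.3333) + (-1.3333)·(-3.6667) + (0.6667)·(1.3333)) / 5 = -16.3333/5 = -3.2667
  s[X,Z] = ((-3.3333)·(-4) + (-0.3333)·(2) + (3.6667)·(2) + (0.6667)·(2) + (-1.3333)·(-4) + (0.6667)·(2)) / 5 = 28/5 = 5.6
  s[Y,Y] = ((2.3333)·(2.3333) + (3.3333)·(3.3333) + (-3.6667)·(-3.6667) + (0.3333)·(0.3333) + (-3.6667)·(-3.6667) + (1.3333)·(1.3333)) / 5 = 45.3333/5 = 9.0667
  s[Y,Z] = ((2.3333)·(-4) + (3.3333)·(2) + (-3.6667)·(2) + (0.3333)·(2) + (-3.6667)·(-4) + (1.3333)·(2)) / 5 = 8/5 = 1.6
  s[Z,Z] = ((-4)·(-4) + (2)·(2) + (2)·(2) + (2)·(2) + (-4)·(-4) + (2)·(2)) / 5 = 48/5 = 9.6
  Sample standard deviations s_i = √(s[i,i]):
  s(X) = √(5.4667) = 2.3381
  s(Y) = √(9.0667) = 3.0111
  s(Z) = √(9.6) = 3.0984

Step 3 — r_{ij} = s_{ij} / (s_i · s_j):
  r[X,X] = 1 (diagonal).
  r[X,Y] = -3.2667 / (2.3381 · 3.0111) = -3.2667 / 7.0402 = -0.464
  r[X,Z] = 5.6 / (2.3381 · 3.0984) = 5.6 / 7.2443 = 0.773
  r[Y,Y] = 1 (diagonal).
  r[Y,Z] = 1.6 / (3.0111 · 3.0984) = 1.6 / 9.3295 = 0.1715
  r[Z,Z] = 1 (diagonal).

R is symmetric with unit diagonal. Assembling:

R = [[1, -0.464, 0.773],
 [-0.464, 1, 0.1715],
 [0.773, 0.1715, 1]]


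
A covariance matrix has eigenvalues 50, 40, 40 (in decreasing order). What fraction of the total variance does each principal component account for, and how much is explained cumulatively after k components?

Step 1 — total variance = trace(Sigma) = Σ λ_i = 50 + 40 + 40 = 130.

Step 2 — fraction explained by component i = λ_i / Σ λ:
  PC1: 50/130 = 0.3846
  PC2: 40/130 = 0.3077
  PC3: 40/130 = 0.3077

Step 3 — cumulative fraction after k components = (λ_1 + ... + λ_k) / Σ λ:
  k = 1: 50/130 = 0.3846
  k = 2: (50 + 40)/130 = 90/130 = 0.6923
  k = 3: (50 + 40 + 40)/130 = 130/130 = 1

Summary (fraction, with percent):

explained: PC1 0.3846 (38.46%), PC2 0.3077 (30.77%), PC3 0.3077 (30.77%);  cumulative: 0.3846, 0.6923, 1


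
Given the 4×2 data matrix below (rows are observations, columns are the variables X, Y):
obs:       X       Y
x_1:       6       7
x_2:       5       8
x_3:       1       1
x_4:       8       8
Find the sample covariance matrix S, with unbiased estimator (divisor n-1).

Step 1 — column means:
  mean(X) = (6 + 5 + 1 + 8) / 4 = 20/4 = 5
  mean(Y) = (7 + 8 + 1 + 8) / 4 = 24/4 = 6

Step 2 — sample covariance S[i,j] = (1/(n-1)) · Σ_k (x_{k,i} - mean_i) · (x_{k,j} - mean_j), with n-1 = 3.
  S[X,X] = ((1)·(1) + (0)·(0) + (-4)·(-4) + (3)·(3)) / 3 = 26/3 = 8.6667
  S[X,Y] = ((1)·(1) + (0)·(2) + (-4)·(-5) + (3)·(2)) / 3 = 27/3 = 9
  S[Y,Y] = ((1)·(1) + (2)·(2) + (-5)·(-5) + (2)·(2)) / 3 = 34/3 = 11.3333

S is symmetric (S[j,i] = S[i,j]). Assembling:

S = [[8.6667, 9],
 [9, 11.3333]]


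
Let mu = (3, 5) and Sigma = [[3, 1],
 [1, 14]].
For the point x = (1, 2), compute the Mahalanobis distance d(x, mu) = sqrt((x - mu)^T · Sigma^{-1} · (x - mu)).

Step 1 — centre the observation: (x - mu) = (-2, -3).

Step 2 — invert Sigma. det(Sigma) = 3·14 - (1)² = 41.
  Sigma^{-1} = (1/det) · [[d, -b], [-b, a]] = [[0.3415, -0.0244],
 [-0.0244, 0.0732]].

Step 3 — form the quadratic (x - mu)^T · Sigma^{-1} · (x - mu):
  Sigma^{-1} · (x - mu) = (-0.6098, -0.1707).
  (x - mu)^T · [Sigma^{-1} · (x - mu)] = (-2)·(-0.6098) + (-3)·(-0.1707) = 1.7317.

Step 4 — take square root: d = √(1.7317) ≈ 1.3159.

d(x, mu) = √(1.7317) ≈ 1.3159


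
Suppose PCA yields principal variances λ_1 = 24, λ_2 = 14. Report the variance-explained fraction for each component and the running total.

Step 1 — total variance = trace(Sigma) = Σ λ_i = 24 + 14 = 38.

Step 2 — fraction explained by component i = λ_i / Σ λ:
  PC1: 24/38 = 0.6316
  PC2: 14/38 = 0.3684

Step 3 — cumulative fraction after k components = (λ_1 + ... + λ_k) / Σ λ:
  k = 1: 24/38 = 0.6316
  k = 2: (24 + 14)/38 = 38/38 = 1

Summary (fraction, with percent):

explained: PC1 0.6316 (63.16%), PC2 0.3684 (36.84%);  cumulative: 0.6316, 1


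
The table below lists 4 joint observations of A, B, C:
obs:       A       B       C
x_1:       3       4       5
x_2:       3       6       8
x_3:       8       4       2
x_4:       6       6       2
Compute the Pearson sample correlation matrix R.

Step 1 — column means:
  mean(A) = (3 + 3 + 8 + 6) / 4 = 20/4 = 5
  mean(B) = (4 + 6 + 4 + 6) / 4 = 20/4 = 5
  mean(C) = (5 + 8 + 2 + 2) / 4 = 17/4 = 4.25

Step 2 — sample variances and covariances s[i,j] = (1/(n-1)) · Σ_k (x_{k,i} - mean_i) · (x_{k,j} - mean_j), with n-1 = 3:
  s[A,A] = ((-2)·(-2) + (-2)·(-2) + (3)·(3) + (1)·(1)) / 3 = 18/3 = 6
  s[A,B] = ((-2)·(-1) + (-2)·(1) + (3)·(-1) + (1)·(1)) / 3 = -2/3 = -0.6667
  s[A,C] = ((-2)·(0.75) + (-2)·(3.75) + (3)·(-2.25) + (1)·(-2.25)) / 3 = -18/3 = -6
  s[B,B] = ((-1)·(-1) + (1)·(1) + (-1)·(-1) + (1)·(1)) / 3 = 4/3 = 1.3333
  s[B,C] = ((-1)·(0.75) + (1)·(3.75) + (-1)·(-2.25) + (1)·(-2.25)) / 3 = 3/3 = 1
  s[C,C] = ((0.75)·(0.75) + (3.75)·(3.75) + (-2.25)·(-2.25) + (-2.25)·(-2.25)) / 3 = 24.75/3 = 8.25
  Sample standard deviations s_i = √(s[i,i]):
  s(A) = √(6) = 2.4495
  s(B) = √(1.3333) = 1.1547
  s(C) = √(8.25) = 2.8723

Step 3 — r_{ij} = s_{ij} / (s_i · s_j):
  r[A,A] = 1 (diagonal).
  r[A,B] = -0.6667 / (2.4495 · 1.1547) = -0.6667 / 2.8284 = -0.2357
  r[A,C] = -6 / (2.4495 · 2.8723) = -6 / 7.0356 = -0.8528
  r[B,B] = 1 (diagonal).
  r[B,C] = 1 / (1.1547 · 2.8723) = 1 / 3.3166 = 0.3015
  r[C,C] = 1 (diagonal).

R is symmetric with unit diagonal. Assembling:

R = [[1, -0.2357, -0.8528],
 [-0.2357, 1, 0.3015],
 [-0.8528, 0.3015, 1]]


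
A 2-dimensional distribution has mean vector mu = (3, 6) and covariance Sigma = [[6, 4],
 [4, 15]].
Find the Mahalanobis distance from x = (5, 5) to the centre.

Step 1 — centre the observation: (x - mu) = (2, -1).

Step 2 — invert Sigma. det(Sigma) = 6·15 - (4)² = 74.
  Sigma^{-1} = (1/det) · [[d, -b], [-b, a]] = [[0.2027, -0.0541],
 [-0.0541, 0.0811]].

Step 3 — form the quadratic (x - mu)^T · Sigma^{-1} · (x - mu):
  Sigma^{-1} · (x - mu) = (0.4595, -0.1892).
  (x - mu)^T · [Sigma^{-1} · (x - mu)] = (2)·(0.4595) + (-1)·(-0.1892) = 1.1081.

Step 4 — take square root: d = √(1.1081) ≈ 1.0527.

d(x, mu) = √(1.1081) ≈ 1.0527


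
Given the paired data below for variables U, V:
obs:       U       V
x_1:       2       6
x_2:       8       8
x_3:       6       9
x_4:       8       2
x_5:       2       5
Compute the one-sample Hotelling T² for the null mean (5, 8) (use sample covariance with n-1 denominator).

Step 1 — sample mean vector:
  mean(U) = (2 + 8 + 6 + 8 + 2) / 5 = 26/5 = 5.2
  mean(V) = (6 + 8 + 9 + 2 + 5) / 5 = 30/5 = 6
  x̄ = (5.2, 6),  deviation x̄ - mu_0 = (5.2, 6) - (5, 8) = (0.2, -2).

Step 2 — sample covariance matrix, S[i,j] = (1/(n-1)) · Σ_k (x_{k,i} - mean_i) · (x_{k,j} - mean_j), divisor n-1 = 4:
  S[U,U] = ((-3.2)·(-3.2) + (2.8)·(2.8) + (0.8)·(0.8) + (2.8)·(2.8) + (-3.2)·(-3.2)) / 4 = 36.8/4 = 9.2
  S[U,V] = ((-3.2)·(0) + (2.8)·(2) + (0.8)·(3) + (2.8)·(-4) + (-3.2)·(-1)) / 4 = 0/4 = 0
  S[V,V] = ((0)·(0) + (2)·(2) + (3)·(3) + (-4)·(-4) + (-1)·(-1)) / 4 = 30/4 = 7.5
  S = [[9.2, 0],
 [0, 7.5]].

Step 3 — invert S. det(S) = 9.2·7.5 - (0)² = 69.
  S^{-1} = (1/det) · [[d, -b], [-b, a]] = [[0.1087, 0],
 [0, 0.1333]].

Step 4 — quadratic form (x̄ - mu_0)^T · S^{-1} · (x̄ - mu_0):
  S^{-1} · (x̄ - mu_0) = (0.0217, -0.2667),
  (x̄ - mu_0)^T · [...] = (0.2)·(0.0217) + (-2)·(-0.2667) = 0.5377.

Step 5 — scale by n: T² = 5 · 0.5377 = 2.6884.

T² ≈ 2.6884


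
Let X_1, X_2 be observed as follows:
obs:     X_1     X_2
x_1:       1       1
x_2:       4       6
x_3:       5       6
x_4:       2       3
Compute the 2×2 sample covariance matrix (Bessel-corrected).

Step 1 — column means:
  mean(X_1) = (1 + 4 + 5 + 2) / 4 = 12/4 = 3
  mean(X_2) = (1 + 6 + 6 + 3) / 4 = 16/4 = 4

Step 2 — sample covariance S[i,j] = (1/(n-1)) · Σ_k (x_{k,i} - mean_i) · (x_{k,j} - mean_j), with n-1 = 3.
  S[X_1,X_1] = ((-2)·(-2) + (1)·(1) + (2)·(2) + (-1)·(-1)) / 3 = 10/3 = 3.3333
  S[X_1,X_2] = ((-2)·(-3) + (1)·(2) + (2)·(2) + (-1)·(-1)) / 3 = 13/3 = 4.3333
  S[X_2,X_2] = ((-3)·(-3) + (2)·(2) + (2)·(2) + (-1)·(-1)) / 3 = 18/3 = 6

S is symmetric (S[j,i] = S[i,j]). Assembling:

S = [[3.3333, 4.3333],
 [4.3333, 6]]


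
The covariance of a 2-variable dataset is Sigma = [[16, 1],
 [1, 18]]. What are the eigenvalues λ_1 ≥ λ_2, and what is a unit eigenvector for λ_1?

Step 1 — characteristic polynomial of 2×2 Sigma:
  det(Sigma - λI) = λ² - trace · λ + det = 0.
  trace = 16 + 18 = 34, det = 16·18 - (1)² = 287.
Step 2 — discriminant:
  Δ = trace² - 4·det = 1156 - 1148 = 8.
Step 3 — eigenvalues:
  λ = (trace ± √Δ)/2 = (34 ± 2.8284)/2,
  λ_1 = 18.4142,  λ_2 = 15.5858.

Step 4 — unit eigenvector for λ_1: solve (Sigma - λ_1 I)v = 0. First row:
  (16 - 18.4142)·v_x + (1)·v_y = 0, i.e. (-2.4142)·v_x + (1)·v_y = 0,
  so v ∝ (b, λ_1 - a) = (1, 2.4142) = u.
  ||u|| = √((1)² + (2.4142)²) = √(6.8284) ≈ 2.6131,
  v_1 = u/||u|| ≈ (0.3827, 0.9239) (||v_1|| = 1).

λ_1 = 18.4142,  λ_2 = 15.5858;  v_1 ≈ (0.3827, 0.9239)


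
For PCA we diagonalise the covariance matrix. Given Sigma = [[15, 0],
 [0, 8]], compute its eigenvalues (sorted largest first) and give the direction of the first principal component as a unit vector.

Step 1 — characteristic polynomial of 2×2 Sigma:
  det(Sigma - λI) = λ² - trace · λ + det = 0.
  trace = 15 + 8 = 23, det = 15·8 - (0)² = 120.
Step 2 — discriminant:
  Δ = trace² - 4·det = 529 - 480 = 49.
Step 3 — eigenvalues:
  λ = (trace ± √Δ)/2 = (23 ± 7)/2,
  λ_1 = 15,  λ_2 = 8.

Step 4 — unit eigenvector for λ_1: Sigma is diagonal, so its eigenvectors are the coordinate axes. λ_1 = 15 is the diagonal entry on the first coordinate axis, hence
  v_1 = (1, 0) (||v_1|| = 1).

λ_1 = 15,  λ_2 = 8;  v_1 ≈ (1, 0)


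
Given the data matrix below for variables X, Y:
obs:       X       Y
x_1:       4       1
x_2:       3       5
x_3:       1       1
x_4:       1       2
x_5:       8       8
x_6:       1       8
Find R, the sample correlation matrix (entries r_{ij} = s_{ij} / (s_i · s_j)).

Step 1 — column means:
  mean(X) = (4 + 3 + 1 + 1 + 8 + 1) / 6 = 18/6 = 3
  mean(Y) = (1 + 5 + 1 + 2 + 8 + 8) / 6 = 25/6 = 4.1667

Step 2 — sample variances and covariances s[i,j] = (1/(n-1)) · Σ_k (x_{k,i} - mean_i) · (x_{k,j} - mean_j), with n-1 = 5:
  s[X,X] = ((1)·(1) + (0)·(0) + (-2)·(-2) + (-2)·(-2) + (5)·(5) + (-2)·(-2)) / 5 = 38/5 = 7.6
  s[X,Y] = ((1)·(-3.1667) + (0)·(0.8333) + (-2)·(-3.1667) + (-2)·(-2.1667) + (5)·(3.8333) + (-2)·(3.8333)) / 5 = 19/5 = 3.8
  s[Y,Y] = ((-3.1667)·(-3.1667) + (0.8333)·(0.8333) + (-3.1667)·(-3.1667) + (-2.1667)·(-2.1667) + (3.8333)·(3.8333) + (3.8333)·(3.8333)) / 5 = 54.8333/5 = 10.9667
  Sample standard deviations s_i = √(s[i,i]):
  s(X) = √(7.6) = 2.7568
  s(Y) = √(10.9667) = 3.3116

Step 3 — r_{ij} = s_{ij} / (s_i · s_j):
  r[X,X] = 1 (diagonal).
  r[X,Y] = 3.8 / (2.7568 · 3.3116) = 3.8 / 9.1294 = 0.4162
  r[Y,Y] = 1 (diagonal).

R is symmetric with unit diagonal. Assembling:

R = [[1, 0.4162],
 [0.4162, 1]]


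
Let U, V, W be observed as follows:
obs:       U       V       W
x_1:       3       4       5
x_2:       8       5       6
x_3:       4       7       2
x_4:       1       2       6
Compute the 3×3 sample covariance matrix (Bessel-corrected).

Step 1 — column means:
  mean(U) = (3 + 8 + 4 + 1) / 4 = 16/4 = 4
  mean(V) = (4 + 5 + 7 + 2) / 4 = 18/4 = 4.5
  mean(W) = (5 + 6 + 2 + 6) / 4 = 19/4 = 4.75

Step 2 — sample covariance S[i,j] = (1/(n-1)) · Σ_k (x_{k,i} - mean_i) · (x_{k,j} - mean_j), with n-1 = 3.
  S[U,U] = ((-1)·(-1) + (4)·(4) + (0)·(0) + (-3)·(-3)) / 3 = 26/3 = 8.6667
  S[U,V] = ((-1)·(-0.5) + (4)·(0.5) + (0)·(2.5) + (-3)·(-2.5)) / 3 = 10/3 = 3.3333
  S[U,W] = ((-1)·(0.25) + (4)·(1.25) + (0)·(-2.75) + (-3)·(1.25)) / 3 = 1/3 = 0.3333
  S[V,V] = ((-0.5)·(-0.5) + (0.5)·(0.5) + (2.5)·(2.5) + (-2.5)·(-2.5)) / 3 = 13/3 = 4.3333
  S[V,W] = ((-0.5)·(0.25) + (0.5)·(1.25) + (2.5)·(-2.75) + (-2.5)·(1.25)) / 3 = -9.5/3 = -3.1667
  S[W,W] = ((0.25)·(0.25) + (1.25)·(1.25) + (-2.75)·(-2.75) + (1.25)·(1.25)) / 3 = 10.75/3 = 3.5833

S is symmetric (S[j,i] = S[i,j]). Assembling:

S = [[8.6667, 3.3333, 0.3333],
 [3.3333, 4.3333, -3.1667],
 [0.3333, -3.1667, 3.5833]]


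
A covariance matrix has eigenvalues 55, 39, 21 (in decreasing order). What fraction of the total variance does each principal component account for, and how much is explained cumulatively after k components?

Step 1 — total variance = trace(Sigma) = Σ λ_i = 55 + 39 + 21 = 115.

Step 2 — fraction explained by component i = λ_i / Σ λ:
  PC1: 55/115 = 0.4783
  PC2: 39/115 = 0.3391
  PC3: 21/115 = 0.1826

Step 3 — cumulative fraction after k components = (λ_1 + ... + λ_k) / Σ λ:
  k = 1: 55/115 = 0.4783
  k = 2: (55 + 39)/115 = 94/115 = 0.8174
  k = 3: (55 + 39 + 21)/115 = 115/115 = 1

Summary (fraction, with percent):

explained: PC1 0.4783 (47.83%), PC2 0.3391 (33.91%), PC3 0.1826 (18.26%);  cumulative: 0.4783, 0.8174, 1


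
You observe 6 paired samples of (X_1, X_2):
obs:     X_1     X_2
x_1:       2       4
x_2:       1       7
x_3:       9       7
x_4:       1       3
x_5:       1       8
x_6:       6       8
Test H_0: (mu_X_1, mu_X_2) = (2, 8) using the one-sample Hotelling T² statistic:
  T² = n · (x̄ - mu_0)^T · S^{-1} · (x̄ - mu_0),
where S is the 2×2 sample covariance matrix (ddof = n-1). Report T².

Step 1 — sample mean vector:
  mean(X_1) = (2 + 1 + 9 + 1 + 1 + 6) / 6 = 20/6 = 3.3333
  mean(X_2) = (4 + 7 + 7 + 3 + 8 + 8) / 6 = 37/6 = 6.1667
  x̄ = (3.3333, 6.1667),  deviation x̄ - mu_0 = (3.3333, 6.1667) - (2, 8) = (1.3333, -1.8333).

Step 2 — sample covariance matrix, S[i,j] = (1/(n-1)) · Σ_k (x_{k,i} - mean_i) · (x_{k,j} - mean_j), divisor n-1 = 5:
  S[X_1,X_1] = ((-1.3333)·(-1.3333) + (-2.3333)·(-2.3333) + (5.6667)·(5.6667) + (-2.3333)·(-2.3333) + (-2.3333)·(-2.3333) + (2.6667)·(2.6667)) / 5 = 57.3333/5 = 11.4667
  S[X_1,X_2] = ((-1.3333)·(-2.1667) + (-2.3333)·(0.8333) + (5.6667)·(0.8333) + (-2.3333)·(-3.1667) + (-2.3333)·(1.8333) + (2.6667)·(1.8333)) / 5 = 13.6667/5 = 2.7333
  S[X_2,X_2] = ((-2.1667)·(-2.1667) + (0.8333)·(0.8333) + (0.8333)·(0.8333) + (-3.1667)·(-3.1667) + (1.8333)·(1.8333) + (1.8333)·(1.8333)) / 5 = 22.8333/5 = 4.5667
  S = [[11.4667, 2.7333],
 [2.7333, 4.5667]].

Step 3 — invert S. det(S) = 11.4667·4.5667 - (2.7333)² = 44.8933.
  S^{-1} = (1/det) · [[d, -b], [-b, a]] = [[0.1017, -0.0609],
 [-0.0609, 0.2554]].

Step 4 — quadratic form (x̄ - mu_0)^T · S^{-1} · (x̄ - mu_0):
  S^{-1} · (x̄ - mu_0) = (0.2473, -0.5495),
  (x̄ - mu_0)^T · [...] = (1.3333)·(0.2473) + (-1.8333)·(-0.5495) = 1.337.

Step 5 — scale by n: T² = 6 · 1.337 = 8.022.

T² ≈ 8.022


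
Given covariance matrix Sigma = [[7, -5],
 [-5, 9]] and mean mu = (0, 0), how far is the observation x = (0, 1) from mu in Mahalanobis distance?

Step 1 — centre the observation: (x - mu) = (0, 1).

Step 2 — invert Sigma. det(Sigma) = 7·9 - (-5)² = 38.
  Sigma^{-1} = (1/det) · [[d, -b], [-b, a]] = [[0.2368, 0.1316],
 [0.1316, 0.1842]].

Step 3 — form the quadratic (x - mu)^T · Sigma^{-1} · (x - mu):
  Sigma^{-1} · (x - mu) = (0.1316, 0.1842).
  (x - mu)^T · [Sigma^{-1} · (x - mu)] = (0)·(0.1316) + (1)·(0.1842) = 0.1842.

Step 4 — take square root: d = √(0.1842) ≈ 0.4292.

d(x, mu) = √(0.1842) ≈ 0.4292


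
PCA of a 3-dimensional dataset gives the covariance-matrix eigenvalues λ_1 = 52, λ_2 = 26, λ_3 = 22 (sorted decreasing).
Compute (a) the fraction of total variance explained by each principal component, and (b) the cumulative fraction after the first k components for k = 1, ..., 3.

Step 1 — total variance = trace(Sigma) = Σ λ_i = 52 + 26 + 22 = 100.

Step 2 — fraction explained by component i = λ_i / Σ λ:
  PC1: 52/100 = 0.52
  PC2: 26/100 = 0.26
  PC3: 22/100 = 0.22

Step 3 — cumulative fraction after k components = (λ_1 + ... + λ_k) / Σ λ:
  k = 1: 52/100 = 0.52
  k = 2: (52 + 26)/100 = 78/100 = 0.78
  k = 3: (52 + 26 + 22)/100 = 100/100 = 1

Summary (fraction, with percent):

explained: PC1 0.52 (52%), PC2 0.26 (26%), PC3 0.22 (22%);  cumulative: 0.52, 0.78, 1


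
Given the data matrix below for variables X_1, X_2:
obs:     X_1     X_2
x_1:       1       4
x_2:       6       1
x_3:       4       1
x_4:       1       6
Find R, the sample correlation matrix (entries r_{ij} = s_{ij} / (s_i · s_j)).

Step 1 — column means:
  mean(X_1) = (1 + 6 + 4 + 1) / 4 = 12/4 = 3
  mean(X_2) = (4 + 1 + 1 + 6) / 4 = 12/4 = 3

Step 2 — sample variances and covariances s[i,j] = (1/(n-1)) · Σ_k (x_{k,i} - mean_i) · (x_{k,j} - mean_j), with n-1 = 3:
  s[X_1,X_1] = ((-2)·(-2) + (3)·(3) + (1)·(1) + (-2)·(-2)) / 3 = 18/3 = 6
  s[X_1,X_2] = ((-2)·(1) + (3)·(-2) + (1)·(-2) + (-2)·(3)) / 3 = -16/3 = -5.3333
  s[X_2,X_2] = ((1)·(1) + (-2)·(-2) + (-2)·(-2) + (3)·(3)) / 3 = 18/3 = 6
  Sample standard deviations s_i = √(s[i,i]):
  s(X_1) = √(6) = 2.4495
  s(X_2) = √(6) = 2.4495

Step 3 — r_{ij} = s_{ij} / (s_i · s_j):
  r[X_1,X_1] = 1 (diagonal).
  r[X_1,X_2] = -5.3333 / (2.4495 · 2.4495) = -5.3333 / 6 = -0.8889
  r[X_2,X_2] = 1 (diagonal).

R is symmetric with unit diagonal. Assembling:

R = [[1, -0.8889],
 [-0.8889, 1]]


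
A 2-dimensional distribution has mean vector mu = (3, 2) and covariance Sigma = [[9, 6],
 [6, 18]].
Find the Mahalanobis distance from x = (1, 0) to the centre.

Step 1 — centre the observation: (x - mu) = (-2, -2).

Step 2 — invert Sigma. det(Sigma) = 9·18 - (6)² = 126.
  Sigma^{-1} = (1/det) · [[d, -b], [-b, a]] = [[0.1429, -0.0476],
 [-0.0476, 0.0714]].

Step 3 — form the quadratic (x - mu)^T · Sigma^{-1} · (x - mu):
  Sigma^{-1} · (x - mu) = (-0.1905, -0.0476).
  (x - mu)^T · [Sigma^{-1} · (x - mu)] = (-2)·(-0.1905) + (-2)·(-0.0476) = 0.4762.

Step 4 — take square root: d = √(0.4762) ≈ 0.6901.

d(x, mu) = √(0.4762) ≈ 0.6901


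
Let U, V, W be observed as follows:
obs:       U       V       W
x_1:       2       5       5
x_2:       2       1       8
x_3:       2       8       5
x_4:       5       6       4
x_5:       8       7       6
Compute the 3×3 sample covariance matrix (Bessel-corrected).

Step 1 — column means:
  mean(U) = (2 + 2 + 2 + 5 + 8) / 5 = 19/5 = 3.8
  mean(V) = (5 + 1 + 8 + 6 + 7) / 5 = 27/5 = 5.4
  mean(W) = (5 + 8 + 5 + 4 + 6) / 5 = 28/5 = 5.6

Step 2 — sample covariance S[i,j] = (1/(n-1)) · Σ_k (x_{k,i} - mean_i) · (x_{k,j} - mean_j), with n-1 = 4.
  S[U,U] = ((-1.8)·(-1.8) + (-1.8)·(-1.8) + (-1.8)·(-1.8) + (1.2)·(1.2) + (4.2)·(4.2)) / 4 = 28.8/4 = 7.2
  S[U,V] = ((-1.8)·(-0.4) + (-1.8)·(-4.4) + (-1.8)·(2.6) + (1.2)·(0.6) + (4.2)·(1.6)) / 4 = 11.4/4 = 2.85
  S[U,W] = ((-1.8)·(-0.6) + (-1.8)·(2.4) + (-1.8)·(-0.6) + (1.2)·(-1.6) + (4.2)·(0.4)) / 4 = -2.4/4 = -0.6
  S[V,V] = ((-0.4)·(-0.4) + (-4.4)·(-4.4) + (2.6)·(2.6) + (0.6)·(0.6) + (1.6)·(1.6)) / 4 = 29.2/4 = 7.3
  S[V,W] = ((-0.4)·(-0.6) + (-4.4)·(2.4) + (2.6)·(-0.6) + (0.6)·(-1.6) + (1.6)·(0.4)) / 4 = -12.2/4 = -3.05
  S[W,W] = ((-0.6)·(-0.6) + (2.4)·(2.4) + (-0.6)·(-0.6) + (-1.6)·(-1.6) + (0.4)·(0.4)) / 4 = 9.2/4 = 2.3

S is symmetric (S[j,i] = S[i,j]). Assembling:

S = [[7.2, 2.85, -0.6],
 [2.85, 7.3, -3.05],
 [-0.6, -3.05, 2.3]]


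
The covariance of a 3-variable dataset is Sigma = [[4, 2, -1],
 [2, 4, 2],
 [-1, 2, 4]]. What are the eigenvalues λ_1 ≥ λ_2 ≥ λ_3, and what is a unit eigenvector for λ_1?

Step 1 — characteristic polynomial p(λ) = det(λI - Sigma) = λ³ - tr·λ² + c_1·λ - det, where tr = trace, c_1 = sum of the principal 2×2 minors, det = det(Sigma):
  tr = 4 + 4 + 4 = 12,
  c_1 = (4·4 - (2)²) + (4·4 - (-1)²) + (4·4 - (2)²) = 12 + 15 + 12 = 39,
  det = 4·(4·4 - (2)²) - (2)·((2)·4 - (2)·(-1)) + (-1)·((2)·(2) - 4·(-1)) = 4·(12) - (2)·(10) + (-1)·(8) = 20.
  So p(λ) = λ³ - 12λ² + 39λ - 20.
Step 2 — look for an integer root (rational root theorem: any rational root is an integer divisor of 20). Testing λ = 5:
  p(5) = 125 - 300 + 195 - 20 = 0  ✓
  Dividing out (λ - 5): p(λ) = (λ - 5)(λ² - 7λ + 4).
Step 3 — remaining eigenvalues from the quadratic λ² - 7λ + 4 = 0:
  Δ = 7² - 4·4 = 49 - 16 = 33,  λ = (7 ± √33)/2 = (7 ± 5.7446)/2 ≈ 6.3723 or 0.6277.
  Sorted: λ_1 = 6.3723,  λ_2 = 5,  λ_3 = 0.6277  (check: sum = 12 = tr ✓).

Step 4 — unit eigenvector for λ_1 ≈ 6.3723: v spans the null space of (Sigma - λ_1 I), whose rows are
  r_1 = (-2.3723, 2, -1),  r_2 = (2, -2.3723, 2),  r_3 = (-1, 2, -2.3723).
  v is orthogonal to every row, so take v ∝ r_1 × r_2 = ((2)·(2) - (-1)·(-2.3723), (-1)·(2) - (-2.3723)·(2), (-2.3723)·(-2.3723) - (2)·(2)) ≈ (1.6277, 2.7446, 1.6277).
  Let u = (1.6277, 2.7446, 1.6277).
  ||u|| = √((1.6277)² + (2.7446)² + (1.6277)²) = √(12.8316) ≈ 3.5821,  v_1 = u/||u|| ≈ (0.4544, 0.7662, 0.4544) (||v_1|| = 1).

λ_1 = 6.3723,  λ_2 = 5,  λ_3 = 0.6277;  v_1 ≈ (0.4544, 0.7662, 0.4544)


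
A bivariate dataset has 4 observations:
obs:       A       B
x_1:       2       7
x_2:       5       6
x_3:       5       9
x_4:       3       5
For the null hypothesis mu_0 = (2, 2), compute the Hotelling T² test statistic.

Step 1 — sample mean vector:
  mean(A) = (2 + 5 + 5 + 3) / 4 = 15/4 = 3.75
  mean(B) = (7 + 6 + 9 + 5) / 4 = 27/4 = 6.75
  x̄ = (3.75, 6.75),  deviation x̄ - mu_0 = (3.75, 6.75) - (2, 2) = (1.75, 4.75).

Step 2 — sample covariance matrix, S[i,j] = (1/(n-1)) · Σ_k (x_{k,i} - mean_i) · (x_{k,j} - mean_j), divisor n-1 = 3:
  S[A,A] = ((-1.75)·(-1.75) + (1.25)·(1.25) + (1.25)·(1.25) + (-0.75)·(-0.75)) / 3 = 6.75/3 = 2.25
  S[A,B] = ((-1.75)·(0.25) + (1.25)·(-0.75) + (1.25)·(2.25) + (-0.75)·(-1.75)) / 3 = 2.75/3 = 0.9167
  S[B,B] = ((0.25)·(0.25) + (-0.75)·(-0.75) + (2.25)·(2.25) + (-1.75)·(-1.75)) / 3 = 8.75/3 = 2.9167
  S = [[2.25, 0.9167],
 [0.9167, 2.9167]].

Step 3 — invert S. det(S) = 2.25·2.9167 - (0.9167)² = 5.7222.
  S^{-1} = (1/det) · [[d, -b], [-b, a]] = [[0.5097, -0.1602],
 [-0.1602, 0.3932]].

Step 4 — quadratic form (x̄ - mu_0)^T · S^{-1} · (x̄ - mu_0):
  S^{-1} · (x̄ - mu_0) = (0.1311, 1.5874),
  (x̄ - mu_0)^T · [...] = (1.75)·(0.1311) + (4.75)·(1.5874) = 7.7694.

Step 5 — scale by n: T² = 4 · 7.7694 = 31.0777.

T² ≈ 31.0777


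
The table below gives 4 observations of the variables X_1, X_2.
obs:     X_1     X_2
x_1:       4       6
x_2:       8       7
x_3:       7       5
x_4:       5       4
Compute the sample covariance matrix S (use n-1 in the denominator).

Step 1 — column means:
  mean(X_1) = (4 + 8 + 7 + 5) / 4 = 24/4 = 6
  mean(X_2) = (6 + 7 + 5 + 4) / 4 = 22/4 = 5.5

Step 2 — sample covariance S[i,j] = (1/(n-1)) · Σ_k (x_{k,i} - mean_i) · (x_{k,j} - mean_j), with n-1 = 3.
  S[X_1,X_1] = ((-2)·(-2) + (2)·(2) + (1)·(1) + (-1)·(-1)) / 3 = 10/3 = 3.3333
  S[X_1,X_2] = ((-2)·(0.5) + (2)·(1.5) + (1)·(-0.5) + (-1)·(-1.5)) / 3 = 3/3 = 1
  S[X_2,X_2] = ((0.5)·(0.5) + (1.5)·(1.5) + (-0.5)·(-0.5) + (-1.5)·(-1.5)) / 3 = 5/3 = 1.6667

S is symmetric (S[j,i] = S[i,j]). Assembling:

S = [[3.3333, 1],
 [1, 1.6667]]


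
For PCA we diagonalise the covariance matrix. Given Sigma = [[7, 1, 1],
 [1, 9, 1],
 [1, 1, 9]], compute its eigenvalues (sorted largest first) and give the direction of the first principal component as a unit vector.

Step 1 — characteristic polynomial p(λ) = det(λI - Sigma) = λ³ - tr·λ² + c_1·λ - det, where tr = trace, c_1 = sum of the principal 2×2 minors, det = det(Sigma):
  tr = 7 + 9 + 9 = 25,
  c_1 = (7·9 - (1)²) + (7·9 - (1)²) + (9·9 - (1)²) = 62 + 62 + 80 = 204,
  det = 7·(9·9 - (1)²) - (1)·((1)·9 - (1)·(1)) + (1)·((1)·(1) - 9·(1)) = 7·(80) - (1)·(8) + (1)·(-8) = 544.
  So p(λ) = λ³ - 25λ² + 204λ - 544.
Step 2 — look for an integer root (rational root theorem: any rational root is an integer divisor of 544). Testing λ = 8:
  p(8) = 512 - 1600 + 1632 - 544 = 0  ✓
  Dividing out (λ - 8): p(λ) = (λ - 8)(λ² - 17λ + 68).
Step 3 — remaining eigenvalues from the quadratic λ² - 17λ + 68 = 0:
  Δ = 17² - 4·68 = 289 - 272 = 17,  λ = (17 ± √17)/2 = (17 ± 4.1231)/2 ≈ 10.5616 or 6.4384.
  Sorted: λ_1 = 10.5616,  λ_2 = 8,  λ_3 = 6.4384  (check: sum = 25 = tr ✓).

Step 4 — unit eigenvector for λ_1 ≈ 10.5616: v spans the null space of (Sigma - λ_1 I), whose rows are
  r_1 = (-3.5616, 1, 1),  r_2 = (1, -1.5616, 1),  r_3 = (1, 1, -1.5616).
  v is orthogonal to every row, so take v ∝ r_1 × r_2 = ((1)·(1) - (1)·(-1.5616), (1)·(1) - (-3.5616)·(1), (-3.5616)·(-1.5616) - (1)·(1)) ≈ (2.5616, 4.5616, 4.5616).
  Let u = (2.5616, 4.5616, 4.5616).
  ||u|| = √((2.5616)² + (4.5616)² + (4.5616)²) = √(48.1771) ≈ 6.941,  v_1 = u/||u|| ≈ (0.369, 0.6572, 0.6572) (||v_1|| = 1).

λ_1 = 10.5616,  λ_2 = 8,  λ_3 = 6.4384;  v_1 ≈ (0.369, 0.6572, 0.6572)


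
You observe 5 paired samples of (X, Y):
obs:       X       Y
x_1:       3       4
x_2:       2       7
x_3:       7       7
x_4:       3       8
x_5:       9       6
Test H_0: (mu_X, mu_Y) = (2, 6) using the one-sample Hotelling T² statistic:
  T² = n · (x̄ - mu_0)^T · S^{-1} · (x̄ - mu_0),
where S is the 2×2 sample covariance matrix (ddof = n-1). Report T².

Step 1 — sample mean vector:
  mean(X) = (3 + 2 + 7 + 3 + 9) / 5 = 24/5 = 4.8
  mean(Y) = (4 + 7 + 7 + 8 + 6) / 5 = 32/5 = 6.4
  x̄ = (4.8, 6.4),  deviation x̄ - mu_0 = (4.8, 6.4) - (2, 6) = (2.8, 0.4).

Step 2 — sample covariance matrix, S[i,j] = (1/(n-1)) · Σ_k (x_{k,i} - mean_i) · (x_{k,j} - mean_j), divisor n-1 = 4:
  S[X,X] = ((-1.8)·(-1.8) + (-2.8)·(-2.8) + (2.2)·(2.2) + (-1.8)·(-1.8) + (4.2)·(4.2)) / 4 = 36.8/4 = 9.2
  S[X,Y] = ((-1.8)·(-2.4) + (-2.8)·(0.6) + (2.2)·(0.6) + (-1.8)·(1.6) + (4.2)·(-0.4)) / 4 = -0.6/4 = -0.15
  S[Y,Y] = ((-2.4)·(-2.4) + (0.6)·(0.6) + (0.6)·(0.6) + (1.6)·(1.6) + (-0.4)·(-0.4)) / 4 = 9.2/4 = 2.3
  S = [[9.2, -0.15],
 [-0.15, 2.3]].

Step 3 — invert S. det(S) = 9.2·2.3 - (-0.15)² = 21.1375.
  S^{-1} = (1/det) · [[d, -b], [-b, a]] = [[0.1088, 0.0071],
 [0.0071, 0.4352]].

Step 4 — quadratic form (x̄ - mu_0)^T · S^{-1} · (x̄ - mu_0):
  S^{-1} · (x̄ - mu_0) = (0.3075, 0.194),
  (x̄ - mu_0)^T · [...] = (2.8)·(0.3075) + (0.4)·(0.194) = 0.9386.

Step 5 — scale by n: T² = 5 · 0.9386 = 4.6931.

T² ≈ 4.6931


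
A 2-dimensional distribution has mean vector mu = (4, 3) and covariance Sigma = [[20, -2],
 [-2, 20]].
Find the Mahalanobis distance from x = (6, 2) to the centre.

Step 1 — centre the observation: (x - mu) = (2, -1).

Step 2 — invert Sigma. det(Sigma) = 20·20 - (-2)² = 396.
  Sigma^{-1} = (1/det) · [[d, -b], [-b, a]] = [[0.0505, 0.0051],
 [0.0051, 0.0505]].

Step 3 — form the quadratic (x - mu)^T · Sigma^{-1} · (x - mu):
  Sigma^{-1} · (x - mu) = (0.096, -0.0404).
  (x - mu)^T · [Sigma^{-1} · (x - mu)] = (2)·(0.096) + (-1)·(-0.0404) = 0.2323.

Step 4 — take square root: d = √(0.2323) ≈ 0.482.

d(x, mu) = √(0.2323) ≈ 0.482


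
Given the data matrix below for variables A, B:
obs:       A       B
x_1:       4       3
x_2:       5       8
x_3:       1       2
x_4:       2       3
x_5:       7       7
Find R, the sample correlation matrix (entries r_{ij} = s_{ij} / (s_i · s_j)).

Step 1 — column means:
  mean(A) = (4 + 5 + 1 + 2 + 7) / 5 = 19/5 = 3.8
  mean(B) = (3 + 8 + 2 + 3 + 7) / 5 = 23/5 = 4.6

Step 2 — sample variances and covariances s[i,j] = (1/(n-1)) · Σ_k (x_{k,i} - mean_i) · (x_{k,j} - mean_j), with n-1 = 4:
  s[A,A] = ((0.2)·(0.2) + (1.2)·(1.2) + (-2.8)·(-2.8) + (-1.8)·(-1.8) + (3.2)·(3.2)) / 4 = 22.8/4 = 5.7
  s[A,B] = ((0.2)·(-1.6) + (1.2)·(3.4) + (-2.8)·(-2.6) + (-1.8)·(-1.6) + (3.2)·(2.4)) / 4 = 21.6/4 = 5.4
  s[B,B] = ((-1.6)·(-1.6) + (3.4)·(3.4) + (-2.6)·(-2.6) + (-1.6)·(-1.6) + (2.4)·(2.4)) / 4 = 29.2/4 = 7.3
  Sample standard deviations s_i = √(s[i,i]):
  s(A) = √(5.7) = 2.3875
  s(B) = √(7.3) = 2.7019

Step 3 — r_{ij} = s_{ij} / (s_i · s_j):
  r[A,A] = 1 (diagonal).
  r[A,B] = 5.4 / (2.3875 · 2.7019) = 5.4 / 6.4506 = 0.8371
  r[B,B] = 1 (diagonal).

R is symmetric with unit diagonal. Assembling:

R = [[1, 0.8371],
 [0.8371, 1]]


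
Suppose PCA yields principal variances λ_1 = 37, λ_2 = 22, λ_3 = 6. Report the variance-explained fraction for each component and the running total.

Step 1 — total variance = trace(Sigma) = Σ λ_i = 37 + 22 + 6 = 65.

Step 2 — fraction explained by component i = λ_i / Σ λ:
  PC1: 37/65 = 0.5692
  PC2: 22/65 = 0.3385
  PC3: 6/65 = 0.0923

Step 3 — cumulative fraction after k components = (λ_1 + ... + λ_k) / Σ λ:
  k = 1: 37/65 = 0.5692
  k = 2: (37 + 22)/65 = 59/65 = 0.9077
  k = 3: (37 + 22 + 6)/65 = 65/65 = 1

Summary (fraction, with percent):

explained: PC1 0.5692 (56.92%), PC2 0.3385 (33.85%), PC3 0.0923 (9.23%);  cumulative: 0.5692, 0.9077, 1


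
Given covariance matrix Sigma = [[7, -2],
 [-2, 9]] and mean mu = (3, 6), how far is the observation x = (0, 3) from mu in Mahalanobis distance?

Step 1 — centre the observation: (x - mu) = (-3, -3).

Step 2 — invert Sigma. det(Sigma) = 7·9 - (-2)² = 59.
  Sigma^{-1} = (1/det) · [[d, -b], [-b, a]] = [[0.1525, 0.0339],
 [0.0339, 0.1186]].

Step 3 — form the quadratic (x - mu)^T · Sigma^{-1} · (x - mu):
  Sigma^{-1} · (x - mu) = (-0.5593, -0.4576).
  (x - mu)^T · [Sigma^{-1} · (x - mu)] = (-3)·(-0.5593) + (-3)·(-0.4576) = 3.0508.

Step 4 — take square root: d = √(3.0508) ≈ 1.7467.

d(x, mu) = √(3.0508) ≈ 1.7467


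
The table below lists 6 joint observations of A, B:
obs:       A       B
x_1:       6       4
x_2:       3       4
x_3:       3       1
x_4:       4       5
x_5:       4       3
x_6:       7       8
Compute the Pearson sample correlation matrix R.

Step 1 — column means:
  mean(A) = (6 + 3 + 3 + 4 + 4 + 7) / 6 = 27/6 = 4.5
  mean(B) = (4 + 4 + 1 + 5 + 3 + 8) / 6 = 25/6 = 4.1667

Step 2 — sample variances and covariances s[i,j] = (1/(n-1)) · Σ_k (x_{k,i} - mean_i) · (x_{k,j} - mean_j), with n-1 = 5:
  s[A,A] = ((1.5)·(1.5) + (-1.5)·(-1.5) + (-1.5)·(-1.5) + (-0.5)·(-0.5) + (-0.5)·(-0.5) + (2.5)·(2.5)) / 5 = 13.5/5 = 2.7
  s[A,B] = ((1.5)·(-0.1667) + (-1.5)·(-0.1667) + (-1.5)·(-3.1667) + (-0.5)·(0.8333) + (-0.5)·(-1.1667) + (2.5)·(3.8333)) / 5 = 14.5/5 = 2.9
  s[B,B] = ((-0.1667)·(-0.1667) + (-0.1667)·(-0.1667) + (-3.1667)·(-3.1667) + (0.8333)·(0.8333) + (-1.1667)·(-1.1667) + (3.8333)·(3.8333)) / 5 = 26.8333/5 = 5.3667
  Sample standard deviations s_i = √(s[i,i]):
  s(A) = √(2.7) = 1.6432
  s(B) = √(5.3667) = 2.3166

Step 3 — r_{ij} = s_{ij} / (s_i · s_j):
  r[A,A] = 1 (diagonal).
  r[A,B] = 2.9 / (1.6432 · 2.3166) = 2.9 / 3.8066 = 0.7618
  r[B,B] = 1 (diagonal).

R is symmetric with unit diagonal. Assembling:

R = [[1, 0.7618],
 [0.7618, 1]]


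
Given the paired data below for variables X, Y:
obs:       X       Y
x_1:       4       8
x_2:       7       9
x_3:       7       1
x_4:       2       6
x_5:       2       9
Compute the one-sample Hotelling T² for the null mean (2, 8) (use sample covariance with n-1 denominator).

Step 1 — sample mean vector:
  mean(X) = (4 + 7 + 7 + 2 + 2) / 5 = 22/5 = 4.4
  mean(Y) = (8 + 9 + 1 + 6 + 9) / 5 = 33/5 = 6.6
  x̄ = (4.4, 6.6),  deviation x̄ - mu_0 = (4.4, 6.6) - (2, 8) = (2.4, -1.4).

Step 2 — sample covariance matrix, S[i,j] = (1/(n-1)) · Σ_k (x_{k,i} - mean_i) · (x_{k,j} - mean_j), divisor n-1 = 4:
  S[X,X] = ((-0.4)·(-0.4) + (2.6)·(2.6) + (2.6)·(2.6) + (-2.4)·(-2.4) + (-2.4)·(-2.4)) / 4 = 25.2/4 = 6.3
  S[X,Y] = ((-0.4)·(1.4) + (2.6)·(2.4) + (2.6)·(-5.6) + (-2.4)·(-0.6) + (-2.4)·(2.4)) / 4 = -13.2/4 = -3.3
  S[Y,Y] = ((1.4)·(1.4) + (2.4)·(2.4) + (-5.6)·(-5.6) + (-0.6)·(-0.6) + (2.4)·(2.4)) / 4 = 45.2/4 = 11.3
  S = [[6.3, -3.3],
 [-3.3, 11.3]].

Step 3 — invert S. det(S) = 6.3·11.3 - (-3.3)² = 60.3.
  S^{-1} = (1/det) · [[d, -b], [-b, a]] = [[0.1874, 0.0547],
 [0.0547, 0.1045]].

Step 4 — quadratic form (x̄ - mu_0)^T · S^{-1} · (x̄ - mu_0):
  S^{-1} · (x̄ - mu_0) = (0.3731, -0.0149),
  (x̄ - mu_0)^T · [...] = (2.4)·(0.3731) + (-1.4)·(-0.0149) = 0.9164.

Step 5 — scale by n: T² = 5 · 0.9164 = 4.5821.

T² ≈ 4.5821


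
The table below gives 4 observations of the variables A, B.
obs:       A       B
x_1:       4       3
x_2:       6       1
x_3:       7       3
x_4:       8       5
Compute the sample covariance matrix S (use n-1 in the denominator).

Step 1 — column means:
  mean(A) = (4 + 6 + 7 + 8) / 4 = 25/4 = 6.25
  mean(B) = (3 + 1 + 3 + 5) / 4 = 12/4 = 3

Step 2 — sample covariance S[i,j] = (1/(n-1)) · Σ_k (x_{k,i} - mean_i) · (x_{k,j} - mean_j), with n-1 = 3.
  S[A,A] = ((-2.25)·(-2.25) + (-0.25)·(-0.25) + (0.75)·(0.75) + (1.75)·(1.75)) / 3 = 8.75/3 = 2.9167
  S[A,B] = ((-2.25)·(0) + (-0.25)·(-2) + (0.75)·(0) + (1.75)·(2)) / 3 = 4/3 = 1.3333
  S[B,B] = ((0)·(0) + (-2)·(-2) + (0)·(0) + (2)·(2)) / 3 = 8/3 = 2.6667

S is symmetric (S[j,i] = S[i,j]). Assembling:

S = [[2.9167, 1.3333],
 [1.3333, 2.6667]]


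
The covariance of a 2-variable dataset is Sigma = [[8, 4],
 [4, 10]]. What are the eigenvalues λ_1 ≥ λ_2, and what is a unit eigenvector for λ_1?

Step 1 — characteristic polynomial of 2×2 Sigma:
  det(Sigma - λI) = λ² - trace · λ + det = 0.
  trace = 8 + 10 = 18, det = 8·10 - (4)² = 64.
Step 2 — discriminant:
  Δ = trace² - 4·det = 324 - 256 = 68.
Step 3 — eigenvalues:
  λ = (trace ± √Δ)/2 = (18 ± 8.2462)/2,
  λ_1 = 13.1231,  λ_2 = 4.8769.

Step 4 — unit eigenvector for λ_1: solve (Sigma - λ_1 I)v = 0. First row:
  (8 - 13.1231)·v_x + (4)·v_y = 0, i.e. (-5.1231)·v_x + (4)·v_y = 0,
  so v ∝ (b, λ_1 - a) = (4, 5.1231) = u.
  ||u|| = √((4)² + (5.1231)²) = √(42.2462) ≈ 6.4997,
  v_1 = u/||u|| ≈ (0.6154, 0.7882) (||v_1|| = 1).

λ_1 = 13.1231,  λ_2 = 4.8769;  v_1 ≈ (0.6154, 0.7882)


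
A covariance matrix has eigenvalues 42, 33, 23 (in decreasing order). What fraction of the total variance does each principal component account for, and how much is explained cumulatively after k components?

Step 1 — total variance = trace(Sigma) = Σ λ_i = 42 + 33 + 23 = 98.

Step 2 — fraction explained by component i = λ_i / Σ λ:
  PC1: 42/98 = 0.4286
  PC2: 33/98 = 0.3367
  PC3: 23/98 = 0.2347

Step 3 — cumulative fraction after k components = (λ_1 + ... + λ_k) / Σ λ:
  k = 1: 42/98 = 0.4286
  k = 2: (42 + 33)/98 = 75/98 = 0.7653
  k = 3: (42 + 33 + 23)/98 = 98/98 = 1

Summary (fraction, with percent):

explained: PC1 0.4286 (42.86%), PC2 0.3367 (33.67%), PC3 0.2347 (23.47%);  cumulative: 0.4286, 0.7653, 1


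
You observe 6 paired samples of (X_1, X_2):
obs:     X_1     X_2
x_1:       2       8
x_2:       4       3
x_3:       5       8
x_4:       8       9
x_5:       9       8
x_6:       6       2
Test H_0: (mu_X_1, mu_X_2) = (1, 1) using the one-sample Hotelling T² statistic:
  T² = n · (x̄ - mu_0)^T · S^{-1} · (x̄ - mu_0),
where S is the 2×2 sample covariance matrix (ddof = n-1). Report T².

Step 1 — sample mean vector:
  mean(X_1) = (2 + 4 + 5 + 8 + 9 + 6) / 6 = 34/6 = 5.6667
  mean(X_2) = (8 + 3 + 8 + 9 + 8 + 2) / 6 = 38/6 = 6.3333
  x̄ = (5.6667, 6.3333),  deviation x̄ - mu_0 = (5.6667, 6.3333) - (1, 1) = (4.6667, 5.3333).

Step 2 — sample covariance matrix, S[i,j] = (1/(n-1)) · Σ_k (x_{k,i} - mean_i) · (x_{k,j} - mean_j), divisor n-1 = 5:
  S[X_1,X_1] = ((-3.6667)·(-3.6667) + (-1.6667)·(-1.6667) + (-0.6667)·(-0.6667) + (2.3333)·(2.3333) + (3.3333)·(3.3333) + (0.3333)·(0.3333)) / 5 = 33.3333/5 = 6.6667
  S[X_1,X_2] = ((-3.6667)·(1.6667) + (-1.6667)·(-3.3333) + (-0.6667)·(1.6667) + (2.3333)·(2.6667) + (3.3333)·(1.6667) + (0.3333)·(-4.3333)) / 5 = 8.6667/5 = 1.7333
  S[X_2,X_2] = ((1.6667)·(1.6667) + (-3.3333)·(-3.3333) + (1.6667)·(1.6667) + (2.6667)·(2.6667) + (1.6667)·(1.6667) + (-4.3333)·(-4.3333)) / 5 = 45.3333/5 = 9.0667
  S = [[6.6667, 1.7333],
 [1.7333, 9.0667]].

Step 3 — invert S. det(S) = 6.6667·9.0667 - (1.7333)² = 57.44.
  S^{-1} = (1/det) · [[d, -b], [-b, a]] = [[0.1578, -0.0302],
 [-0.0302, 0.1161]].

Step 4 — quadratic form (x̄ - mu_0)^T · S^{-1} · (x̄ - mu_0):
  S^{-1} · (x̄ - mu_0) = (0.5757, 0.4782),
  (x̄ - mu_0)^T · [...] = (4.6667)·(0.5757) + (5.3333)·(0.4782) = 5.2368.

Step 5 — scale by n: T² = 6 · 5.2368 = 31.4206.

T² ≈ 31.4206
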